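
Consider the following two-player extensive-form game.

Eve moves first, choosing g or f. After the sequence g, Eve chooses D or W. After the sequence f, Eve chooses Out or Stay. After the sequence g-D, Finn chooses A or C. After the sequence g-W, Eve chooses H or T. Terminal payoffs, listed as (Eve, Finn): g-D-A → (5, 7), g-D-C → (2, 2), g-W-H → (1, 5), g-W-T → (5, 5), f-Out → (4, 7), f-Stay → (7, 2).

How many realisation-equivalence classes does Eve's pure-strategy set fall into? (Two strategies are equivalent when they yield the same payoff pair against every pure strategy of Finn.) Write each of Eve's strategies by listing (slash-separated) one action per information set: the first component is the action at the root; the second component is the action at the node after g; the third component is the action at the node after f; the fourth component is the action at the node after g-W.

Eve has 16 pure strategies: g/D/Out/H, g/D/Out/T, g/D/Stay/H, g/D/Stay/T, g/W/Out/H, g/W/Out/T, g/W/Stay/H, g/W/Stay/T, f/D/Out/H, f/D/Out/T, f/D/Stay/H, f/D/Stay/T, f/W/Out/H, f/W/Out/T, f/W/Stay/H, f/W/Stay/T. Columns: A, C.
{g/D/Out/H, g/D/Out/T, g/D/Stay/H, g/D/Stay/T} → row (5,7) (2,2)
{g/W/Out/H, g/W/Stay/H} → row (1,5) (1,5)
{g/W/Out/T, g/W/Stay/T} → row (5,5) (5,5)
{f/D/Out/H, f/D/Out/T, f/W/Out/H, f/W/Out/T} → row (4,7) (4,7)
{f/D/Stay/H, f/D/Stay/T, f/W/Stay/H, f/W/Stay/T} → row (7,2) (7,2)
That's 5 distinct rows out of 16 strategies.

5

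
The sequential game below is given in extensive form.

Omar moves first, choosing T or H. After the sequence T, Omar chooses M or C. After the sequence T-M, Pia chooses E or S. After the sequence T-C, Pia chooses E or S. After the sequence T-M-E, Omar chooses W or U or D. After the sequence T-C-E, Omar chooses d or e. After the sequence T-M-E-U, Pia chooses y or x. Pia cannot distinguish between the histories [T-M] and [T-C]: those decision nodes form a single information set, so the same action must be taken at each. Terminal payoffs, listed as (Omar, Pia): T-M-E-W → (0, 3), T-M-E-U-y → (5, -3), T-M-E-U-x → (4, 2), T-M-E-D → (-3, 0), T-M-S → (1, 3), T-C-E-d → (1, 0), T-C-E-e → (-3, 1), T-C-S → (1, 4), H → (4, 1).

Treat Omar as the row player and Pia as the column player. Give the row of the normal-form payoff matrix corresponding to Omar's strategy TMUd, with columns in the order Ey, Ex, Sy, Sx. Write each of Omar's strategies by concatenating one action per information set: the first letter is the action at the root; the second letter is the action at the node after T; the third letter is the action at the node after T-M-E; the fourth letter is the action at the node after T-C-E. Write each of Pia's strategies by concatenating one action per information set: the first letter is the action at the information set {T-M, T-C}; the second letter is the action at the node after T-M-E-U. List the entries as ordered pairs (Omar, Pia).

(5,-3) (4,2) (1,3) (1,3)

vs Ey: Omar plays T → Omar plays M at [T] → Pia plays E at [T-M] → Omar plays U at [T-M-E] → Pia plays y at [T-M-E-U] → (5, -3)
vs Ex: Omar plays T → Omar plays M at [T] → Pia plays E at [T-M] → Omar plays U at [T-M-E] → Pia plays x at [T-M-E-U] → (4, 2)
vs Sy: Omar plays T → Omar plays M at [T] → Pia plays S at [T-M] → (1, 3)
vs Sx: Omar plays T → Omar plays M at [T] → Pia plays S at [T-M] → (1, 3)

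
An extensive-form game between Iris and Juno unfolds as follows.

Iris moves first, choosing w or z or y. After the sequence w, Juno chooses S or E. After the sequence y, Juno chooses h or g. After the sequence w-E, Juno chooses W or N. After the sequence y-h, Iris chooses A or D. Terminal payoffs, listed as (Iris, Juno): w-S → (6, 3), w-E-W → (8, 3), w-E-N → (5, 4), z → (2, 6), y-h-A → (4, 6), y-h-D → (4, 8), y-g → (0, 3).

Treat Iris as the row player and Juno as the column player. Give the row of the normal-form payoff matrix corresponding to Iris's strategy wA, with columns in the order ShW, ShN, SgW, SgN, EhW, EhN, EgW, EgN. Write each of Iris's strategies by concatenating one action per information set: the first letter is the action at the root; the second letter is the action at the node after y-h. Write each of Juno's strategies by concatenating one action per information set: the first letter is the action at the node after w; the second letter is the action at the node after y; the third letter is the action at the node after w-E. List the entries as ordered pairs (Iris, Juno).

(6,3) (6,3) (6,3) (6,3) (8,3) (5,4) (8,3) (5,4)

vs ShW: Iris plays w → Juno plays S at [w] → (6, 3)
vs ShN: Iris plays w → Juno plays S at [w] → (6, 3)
vs SgW: Iris plays w → Juno plays S at [w] → (6, 3)
vs SgN: Iris plays w → Juno plays S at [w] → (6, 3)
vs EhW: Iris plays w → Juno plays E at [w] → Juno plays W at [w-E] → (8, 3)
vs EhN: Iris plays w → Juno plays E at [w] → Juno plays N at [w-E] → (5, 4)
vs EgW: Iris plays w → Juno plays E at [w] → Juno plays W at [w-E] → (8, 3)
vs EgN: Iris plays w → Juno plays E at [w] → Juno plays N at [w-E] → (5, 4)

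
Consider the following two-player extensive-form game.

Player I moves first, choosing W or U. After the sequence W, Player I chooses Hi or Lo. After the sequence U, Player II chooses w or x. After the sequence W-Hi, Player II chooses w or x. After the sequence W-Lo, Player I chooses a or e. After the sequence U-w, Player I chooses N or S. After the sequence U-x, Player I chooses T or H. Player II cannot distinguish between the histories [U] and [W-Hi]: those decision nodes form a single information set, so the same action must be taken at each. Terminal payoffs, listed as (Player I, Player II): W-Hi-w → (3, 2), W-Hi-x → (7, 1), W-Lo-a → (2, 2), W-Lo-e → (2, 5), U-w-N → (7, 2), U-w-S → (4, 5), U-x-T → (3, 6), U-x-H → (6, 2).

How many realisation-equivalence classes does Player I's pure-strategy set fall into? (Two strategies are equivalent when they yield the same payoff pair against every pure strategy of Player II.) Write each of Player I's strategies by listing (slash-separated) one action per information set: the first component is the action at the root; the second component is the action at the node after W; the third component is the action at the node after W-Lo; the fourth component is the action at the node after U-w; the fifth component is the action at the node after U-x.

7

Player I has 32 pure strategies: W/Hi/a/N/T, W/Hi/a/N/H, W/Hi/a/S/T, W/Hi/a/S/H, W/Hi/e/N/T, W/Hi/e/N/H, W/Hi/e/S/T, W/Hi/e/S/H, W/Lo/a/N/T, W/Lo/a/N/H, W/Lo/a/S/T, W/Lo/a/S/H, W/Lo/e/N/T, W/Lo/e/N/H, W/Lo/e/S/T, W/Lo/e/S/H, U/Hi/a/N/T, U/Hi/a/N/H, U/Hi/a/S/T, U/Hi/a/S/H, U/Hi/e/N/T, U/Hi/e/N/H, U/Hi/e/S/T, U/Hi/e/S/H, U/Lo/a/N/T, U/Lo/a/N/H, U/Lo/a/S/T, U/Lo/a/S/H, U/Lo/e/N/T, U/Lo/e/N/H, U/Lo/e/S/T, U/Lo/e/S/H. Columns: w, x.
{W/Hi/a/N/T, W/Hi/a/N/H, W/Hi/a/S/T, W/Hi/a/S/H, W/Hi/e/N/T, W/Hi/e/N/H, W/Hi/e/S/T, W/Hi/e/S/H} → row (3,2) (7,1)
{W/Lo/a/N/T, W/Lo/a/N/H, W/Lo/a/S/T, W/Lo/a/S/H} → row (2,2) (2,2)
{W/Lo/e/N/T, W/Lo/e/N/H, W/Lo/e/S/T, W/Lo/e/S/H} → row (2,5) (2,5)
{U/Hi/a/N/T, U/Hi/e/N/T, U/Lo/a/N/T, U/Lo/e/N/T} → row (7,2) (3,6)
{U/Hi/a/N/H, U/Hi/e/N/H, U/Lo/a/N/H, U/Lo/e/N/H} → row (7,2) (6,2)
{U/Hi/a/S/T, U/Hi/e/S/T, U/Lo/a/S/T, U/Lo/e/S/T} → row (4,5) (3,6)
{U/Hi/a/S/H, U/Hi/e/S/H, U/Lo/a/S/H, U/Lo/e/S/H} → row (4,5) (6,2)
That's 7 distinct rows out of 32 strategies.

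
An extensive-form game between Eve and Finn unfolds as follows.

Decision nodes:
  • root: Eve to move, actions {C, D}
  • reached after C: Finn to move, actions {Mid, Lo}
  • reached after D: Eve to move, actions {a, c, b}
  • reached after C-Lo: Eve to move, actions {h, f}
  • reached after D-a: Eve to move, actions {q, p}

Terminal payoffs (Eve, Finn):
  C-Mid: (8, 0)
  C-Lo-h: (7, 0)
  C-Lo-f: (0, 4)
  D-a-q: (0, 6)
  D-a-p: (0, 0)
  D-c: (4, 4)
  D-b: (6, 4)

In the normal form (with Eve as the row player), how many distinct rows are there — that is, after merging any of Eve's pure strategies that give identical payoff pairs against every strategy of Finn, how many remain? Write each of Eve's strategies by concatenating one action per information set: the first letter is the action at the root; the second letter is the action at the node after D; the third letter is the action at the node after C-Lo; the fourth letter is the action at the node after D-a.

6

Eve has 24 pure strategies: Cahq, Cahp, Cafq, Cafp, Cchq, Cchp, Ccfq, Ccfp, Cbhq, Cbhp, Cbfq, Cbfp, Dahq, Dahp, Dafq, Dafp, Dchq, Dchp, Dcfq, Dcfp, Dbhq, Dbhp, Dbfq, Dbfp. Columns: Mid, Lo.
{Cahq, Cahp, Cchq, Cchp, Cbhq, Cbhp} → row (8,0) (7,0)
{Cafq, Cafp, Ccfq, Ccfp, Cbfq, Cbfp} → row (8,0) (0,4)
{Dahq, Dafq} → row (0,6) (0,6)
{Dahp, Dafp} → row (0,0) (0,0)
{Dchq, Dchp, Dcfq, Dcfp} → row (4,4) (4,4)
{Dbhq, Dbhp, Dbfq, Dbfp} → row (6,4) (6,4)
That's 6 distinct rows out of 24 strategies.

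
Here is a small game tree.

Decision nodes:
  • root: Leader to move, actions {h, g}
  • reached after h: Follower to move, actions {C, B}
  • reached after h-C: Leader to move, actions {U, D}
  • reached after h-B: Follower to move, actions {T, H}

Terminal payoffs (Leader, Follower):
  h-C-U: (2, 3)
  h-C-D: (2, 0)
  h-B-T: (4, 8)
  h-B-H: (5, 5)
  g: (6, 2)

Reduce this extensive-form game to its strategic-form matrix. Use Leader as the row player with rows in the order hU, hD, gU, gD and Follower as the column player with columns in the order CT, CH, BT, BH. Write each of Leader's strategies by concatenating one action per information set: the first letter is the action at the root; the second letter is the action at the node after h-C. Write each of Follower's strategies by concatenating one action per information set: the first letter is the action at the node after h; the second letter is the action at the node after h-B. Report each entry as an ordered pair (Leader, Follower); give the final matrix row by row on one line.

hU: (2,3) (2,3) (4,8) (5,5) | hD: (2,0) (2,0) (4,8) (5,5) | gU: (6,2) (6,2) (6,2) (6,2) | gD: (6,2) (6,2) (6,2) (6,2)

Row hU: CT→(2,3), CH→(2,3), BT→(4,8), BH→(5,5)
Row hD: CT→(2,0), CH→(2,0), BT→(4,8), BH→(5,5)
Row gU: CT→(6,2), CH→(6,2), BT→(6,2), BH→(6,2)
Row gD: CT→(6,2), CH→(6,2), BT→(6,2), BH→(6,2)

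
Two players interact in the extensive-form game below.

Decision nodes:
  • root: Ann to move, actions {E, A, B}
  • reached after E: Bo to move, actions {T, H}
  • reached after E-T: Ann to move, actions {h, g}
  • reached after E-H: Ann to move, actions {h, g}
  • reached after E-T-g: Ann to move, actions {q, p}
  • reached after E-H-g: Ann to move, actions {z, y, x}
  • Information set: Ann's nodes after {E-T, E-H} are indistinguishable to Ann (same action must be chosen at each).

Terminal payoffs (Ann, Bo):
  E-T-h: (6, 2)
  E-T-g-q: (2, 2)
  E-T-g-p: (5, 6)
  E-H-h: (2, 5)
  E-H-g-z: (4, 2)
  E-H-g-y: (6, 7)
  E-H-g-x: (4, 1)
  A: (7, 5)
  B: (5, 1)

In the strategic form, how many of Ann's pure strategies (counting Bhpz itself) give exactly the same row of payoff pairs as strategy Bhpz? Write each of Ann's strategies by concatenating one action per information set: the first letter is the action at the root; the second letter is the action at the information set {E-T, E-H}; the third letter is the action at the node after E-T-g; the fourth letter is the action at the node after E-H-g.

12

Row for Bhpz (columns T, H): (5,1) (5,1).
Under Bhpz, Ann's choice at the information set {E-T, E-H} and at the node after E-T-g and at the node after E-H-g can never be reached regardless of what Bo does, so varying those choices leaves every outcome unchanged.
Holding the reachable choices fixed and varying the unreachable ones freely already gives 2 × 2 × 3 = 12 equivalent strategies.
No other strategy reproduces this row, so those 12 are the full class: Bhqz, Bhqy, Bhqx, Bhpz, Bhpy, Bhpx, Bgqz, Bgqy, Bgqx, Bgpz, Bgpy, Bgpx.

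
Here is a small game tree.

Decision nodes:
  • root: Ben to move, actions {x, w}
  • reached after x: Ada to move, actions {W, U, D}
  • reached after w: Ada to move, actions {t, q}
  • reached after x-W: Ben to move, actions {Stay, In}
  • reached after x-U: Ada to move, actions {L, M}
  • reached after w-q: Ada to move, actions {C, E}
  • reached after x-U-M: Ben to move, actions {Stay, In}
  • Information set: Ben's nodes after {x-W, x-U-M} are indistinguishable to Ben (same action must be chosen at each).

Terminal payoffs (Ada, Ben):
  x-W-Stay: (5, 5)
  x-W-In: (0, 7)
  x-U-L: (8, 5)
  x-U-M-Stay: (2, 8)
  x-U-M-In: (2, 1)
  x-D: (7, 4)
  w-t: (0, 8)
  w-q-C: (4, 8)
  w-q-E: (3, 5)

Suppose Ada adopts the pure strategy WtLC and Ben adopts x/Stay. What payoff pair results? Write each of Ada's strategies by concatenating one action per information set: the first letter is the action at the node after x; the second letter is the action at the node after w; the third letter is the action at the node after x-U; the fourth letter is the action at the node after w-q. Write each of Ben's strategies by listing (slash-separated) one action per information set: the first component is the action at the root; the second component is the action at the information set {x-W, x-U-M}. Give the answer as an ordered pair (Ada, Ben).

(5, 5)

Trace the play path from the root:
  Ben plays x
  Ada plays W at [x]
  Ben plays Stay at [x-W]
→ terminal payoff (5, 5).
(Ada's choice at the node after w is never reached on this path, so it doesn't affect the outcome.)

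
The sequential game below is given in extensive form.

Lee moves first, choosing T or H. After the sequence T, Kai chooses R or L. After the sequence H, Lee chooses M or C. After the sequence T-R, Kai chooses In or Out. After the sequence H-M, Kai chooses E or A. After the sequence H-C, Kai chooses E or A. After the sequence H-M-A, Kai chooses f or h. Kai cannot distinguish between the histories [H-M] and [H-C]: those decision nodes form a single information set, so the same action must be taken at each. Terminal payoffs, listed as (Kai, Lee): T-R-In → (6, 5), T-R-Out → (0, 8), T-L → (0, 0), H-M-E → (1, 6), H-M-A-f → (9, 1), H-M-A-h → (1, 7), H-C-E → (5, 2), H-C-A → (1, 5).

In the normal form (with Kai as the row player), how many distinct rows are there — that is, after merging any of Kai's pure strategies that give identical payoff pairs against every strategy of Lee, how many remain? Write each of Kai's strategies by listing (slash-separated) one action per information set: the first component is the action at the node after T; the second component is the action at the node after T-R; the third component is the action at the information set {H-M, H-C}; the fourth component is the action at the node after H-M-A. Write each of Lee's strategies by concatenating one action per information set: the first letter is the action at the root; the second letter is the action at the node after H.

Kai has 16 pure strategies: R/In/E/f, R/In/E/h, R/In/A/f, R/In/A/h, R/Out/E/f, R/Out/E/h, R/Out/A/f, R/Out/A/h, L/In/E/f, L/In/E/h, L/In/A/f, L/In/A/h, L/Out/E/f, L/Out/E/h, L/Out/A/f, L/Out/A/h. Columns: TM, TC, HM, HC.
{R/In/E/f, R/In/E/h} → row (6,5) (6,5) (1,6) (5,2)
{R/In/A/f} → row (6,5) (6,5) (9,1) (1,5)
{R/In/A/h} → row (6,5) (6,5) (1,7) (1,5)
{R/Out/E/f, R/Out/E/h} → row (0,8) (0,8) (1,6) (5,2)
{R/Out/A/f} → row (0,8) (0,8) (9,1) (1,5)
{R/Out/A/h} → row (0,8) (0,8) (1,7) (1,5)
{L/In/E/f, L/In/E/h, L/Out/E/f, L/Out/E/h} → row (0,0) (0,0) (1,6) (5,2)
{L/In/A/f, L/Out/A/f} → row (0,0) (0,0) (9,1) (1,5)
{L/In/A/h, L/Out/A/h} → row (0,0) (0,0) (1,7) (1,5)
That's 9 distinct rows out of 16 strategies.

9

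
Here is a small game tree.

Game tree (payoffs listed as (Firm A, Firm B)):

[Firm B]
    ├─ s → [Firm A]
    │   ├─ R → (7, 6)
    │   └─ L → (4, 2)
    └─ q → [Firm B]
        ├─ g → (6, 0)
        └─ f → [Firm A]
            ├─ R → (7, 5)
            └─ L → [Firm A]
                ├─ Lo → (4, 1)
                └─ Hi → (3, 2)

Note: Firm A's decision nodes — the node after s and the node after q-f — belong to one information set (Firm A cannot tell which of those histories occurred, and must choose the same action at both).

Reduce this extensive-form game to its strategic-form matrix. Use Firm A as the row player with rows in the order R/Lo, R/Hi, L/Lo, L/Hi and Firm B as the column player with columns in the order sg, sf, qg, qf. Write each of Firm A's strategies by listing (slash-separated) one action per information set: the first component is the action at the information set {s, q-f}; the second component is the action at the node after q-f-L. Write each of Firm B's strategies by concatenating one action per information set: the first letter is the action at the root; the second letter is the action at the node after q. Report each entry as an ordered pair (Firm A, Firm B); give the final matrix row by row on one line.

R/Lo: (7,6) (7,6) (6,0) (7,5) | R/Hi: (7,6) (7,6) (6,0) (7,5) | L/Lo: (4,2) (4,2) (6,0) (4,1) | L/Hi: (4,2) (4,2) (6,0) (3,2)

           sg       sf       qg       qf
R/Lo    (7,6)    (7,6)    (6,0)    (7,5)
R/Hi    (7,6)    (7,6)    (6,0)    (7,5)
L/Lo    (4,2)    (4,2)    (6,0)    (4,1)
L/Hi    (4,2)    (4,2)    (6,0)    (3,2)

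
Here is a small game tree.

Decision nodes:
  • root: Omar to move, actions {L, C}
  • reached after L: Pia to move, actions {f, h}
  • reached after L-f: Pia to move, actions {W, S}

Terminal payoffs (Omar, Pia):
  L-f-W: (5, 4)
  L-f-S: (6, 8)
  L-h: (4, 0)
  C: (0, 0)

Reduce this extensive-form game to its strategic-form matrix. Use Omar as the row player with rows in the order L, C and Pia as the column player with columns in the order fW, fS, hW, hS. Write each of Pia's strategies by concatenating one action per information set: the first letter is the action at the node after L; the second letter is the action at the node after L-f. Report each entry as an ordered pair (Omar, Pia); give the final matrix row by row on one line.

L: (5,4) (6,8) (4,0) (4,0) | C: (0,0) (0,0) (0,0) (0,0)

           fW       fS       hW       hS
   L    (5,4)    (6,8)    (4,0)    (4,0)
   C    (0,0)    (0,0)    (0,0)    (0,0)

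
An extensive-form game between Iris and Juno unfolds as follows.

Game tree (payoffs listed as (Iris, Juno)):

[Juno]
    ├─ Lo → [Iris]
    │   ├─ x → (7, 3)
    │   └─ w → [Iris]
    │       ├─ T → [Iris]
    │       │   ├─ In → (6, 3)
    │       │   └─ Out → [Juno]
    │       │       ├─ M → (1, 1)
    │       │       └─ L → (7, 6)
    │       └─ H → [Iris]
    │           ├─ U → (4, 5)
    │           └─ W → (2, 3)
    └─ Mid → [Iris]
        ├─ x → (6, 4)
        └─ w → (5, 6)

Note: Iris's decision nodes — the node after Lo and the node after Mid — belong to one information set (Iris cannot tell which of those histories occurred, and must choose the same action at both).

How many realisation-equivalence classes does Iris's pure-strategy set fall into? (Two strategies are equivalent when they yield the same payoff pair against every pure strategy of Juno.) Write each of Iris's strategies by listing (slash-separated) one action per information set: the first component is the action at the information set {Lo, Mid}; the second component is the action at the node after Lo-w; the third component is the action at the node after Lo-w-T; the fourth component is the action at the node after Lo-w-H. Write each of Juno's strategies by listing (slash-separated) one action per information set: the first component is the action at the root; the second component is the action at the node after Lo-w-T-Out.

5

Iris has 16 pure strategies: x/T/In/U, x/T/In/W, x/T/Out/U, x/T/Out/W, x/H/In/U, x/H/In/W, x/H/Out/U, x/H/Out/W, w/T/In/U, w/T/In/W, w/T/Out/U, w/T/Out/W, w/H/In/U, w/H/In/W, w/H/Out/U, w/H/Out/W. Columns: Lo/M, Lo/L, Mid/M, Mid/L.
{x/T/In/U, x/T/In/W, x/T/Out/U, x/T/Out/W, x/H/In/U, x/H/In/W, x/H/Out/U, x/H/Out/W} → row (7,3) (7,3) (6,4) (6,4)
{w/T/In/U, w/T/In/W} → row (6,3) (6,3) (5,6) (5,6)
{w/T/Out/U, w/T/Out/W} → row (1,1) (7,6) (5,6) (5,6)
{w/H/In/U, w/H/Out/U} → row (4,5) (4,5) (5,6) (5,6)
{w/H/In/W, w/H/Out/W} → row (2,3) (2,3) (5,6) (5,6)
That's 5 distinct rows out of 16 strategies.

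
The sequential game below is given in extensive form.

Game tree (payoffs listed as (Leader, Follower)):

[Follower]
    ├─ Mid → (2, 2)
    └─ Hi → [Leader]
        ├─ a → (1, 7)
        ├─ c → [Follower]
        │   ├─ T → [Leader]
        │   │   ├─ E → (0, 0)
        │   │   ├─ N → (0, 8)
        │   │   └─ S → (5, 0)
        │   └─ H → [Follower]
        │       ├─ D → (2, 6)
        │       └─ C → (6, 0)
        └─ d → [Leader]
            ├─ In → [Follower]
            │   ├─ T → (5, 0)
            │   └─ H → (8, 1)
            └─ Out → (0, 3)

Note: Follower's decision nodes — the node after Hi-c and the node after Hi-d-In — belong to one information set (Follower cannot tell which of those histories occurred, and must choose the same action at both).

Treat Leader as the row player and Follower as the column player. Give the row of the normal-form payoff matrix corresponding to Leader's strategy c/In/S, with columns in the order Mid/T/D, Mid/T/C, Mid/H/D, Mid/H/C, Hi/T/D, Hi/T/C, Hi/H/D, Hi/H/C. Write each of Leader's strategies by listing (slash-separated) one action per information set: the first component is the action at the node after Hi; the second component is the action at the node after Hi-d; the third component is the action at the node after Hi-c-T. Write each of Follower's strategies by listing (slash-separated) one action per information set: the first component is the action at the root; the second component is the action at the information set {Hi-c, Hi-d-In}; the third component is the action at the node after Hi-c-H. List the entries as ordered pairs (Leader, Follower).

(2,2) (2,2) (2,2) (2,2) (5,0) (5,0) (2,6) (6,0)

vs Mid/T/D: Follower plays Mid → (2, 2)
vs Mid/T/C: Follower plays Mid → (2, 2)
vs Mid/H/D: Follower plays Mid → (2, 2)
vs Mid/H/C: Follower plays Mid → (2, 2)
vs Hi/T/D: Follower plays Hi → Leader plays c at [Hi] → Follower plays T at [Hi-c] → Leader plays S at [Hi-c-T] → (5, 0)
vs Hi/T/C: Follower plays Hi → Leader plays c at [Hi] → Follower plays T at [Hi-c] → Leader plays S at [Hi-c-T] → (5, 0)
vs Hi/H/D: Follower plays Hi → Leader plays c at [Hi] → Follower plays H at [Hi-c] → Follower plays D at [Hi-c-H] → (2, 6)
vs Hi/H/C: Follower plays Hi → Leader plays c at [Hi] → Follower plays H at [Hi-c] → Follower plays C at [Hi-c-H] → (6, 0)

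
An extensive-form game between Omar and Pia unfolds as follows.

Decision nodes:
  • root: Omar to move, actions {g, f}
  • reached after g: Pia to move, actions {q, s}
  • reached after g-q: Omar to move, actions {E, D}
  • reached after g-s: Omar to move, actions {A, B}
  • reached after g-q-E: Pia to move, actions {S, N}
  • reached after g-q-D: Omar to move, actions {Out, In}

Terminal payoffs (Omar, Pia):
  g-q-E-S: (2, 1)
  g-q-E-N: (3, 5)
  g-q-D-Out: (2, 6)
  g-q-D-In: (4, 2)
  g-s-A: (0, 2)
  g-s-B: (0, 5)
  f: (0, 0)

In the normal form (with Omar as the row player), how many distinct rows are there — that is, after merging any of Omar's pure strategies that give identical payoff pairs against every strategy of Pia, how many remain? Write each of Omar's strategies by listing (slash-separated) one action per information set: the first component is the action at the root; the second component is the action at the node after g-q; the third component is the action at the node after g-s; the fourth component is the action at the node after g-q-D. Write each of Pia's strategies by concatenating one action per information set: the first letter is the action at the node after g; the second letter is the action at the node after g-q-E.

7

Omar has 16 pure strategies: g/E/A/Out, g/E/A/In, g/E/B/Out, g/E/B/In, g/D/A/Out, g/D/A/In, g/D/B/Out, g/D/B/In, f/E/A/Out, f/E/A/In, f/E/B/Out, f/E/B/In, f/D/A/Out, f/D/A/In, f/D/B/Out, f/D/B/In. Columns: qS, qN, sS, sN.
{g/E/A/Out, g/E/A/In} → row (2,1) (3,5) (0,2) (0,2)
{g/E/B/Out, g/E/B/In} → row (2,1) (3,5) (0,5) (0,5)
{g/D/A/Out} → row (2,6) (2,6) (0,2) (0,2)
{g/D/A/In} → row (4,2) (4,2) (0,2) (0,2)
{g/D/B/Out} → row (2,6) (2,6) (0,5) (0,5)
{g/D/B/In} → row (4,2) (4,2) (0,5) (0,5)
{f/E/A/Out, f/E/A/In, f/E/B/Out, f/E/B/In, f/D/A/Out, f/D/A/In, f/D/B/Out, f/D/B/In} → row (0,0) (0,0) (0,0) (0,0)
That's 7 distinct rows out of 16 strategies.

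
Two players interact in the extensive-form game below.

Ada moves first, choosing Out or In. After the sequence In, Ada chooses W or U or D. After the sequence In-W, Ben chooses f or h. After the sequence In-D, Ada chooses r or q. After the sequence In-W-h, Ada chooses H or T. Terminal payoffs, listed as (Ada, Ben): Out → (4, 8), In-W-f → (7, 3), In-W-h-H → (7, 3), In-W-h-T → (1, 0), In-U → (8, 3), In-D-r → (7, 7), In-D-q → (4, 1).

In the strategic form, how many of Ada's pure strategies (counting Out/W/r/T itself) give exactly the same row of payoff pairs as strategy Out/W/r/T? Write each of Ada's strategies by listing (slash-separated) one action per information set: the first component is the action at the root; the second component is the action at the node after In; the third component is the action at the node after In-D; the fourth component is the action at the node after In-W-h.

Row for Out/W/r/T (columns f, h): (4,8) (4,8).
Under Out/W/r/T, Ada's choice at the node after In and at the node after In-D and at the node after In-W-h can never be reached regardless of what Ben does, so varying those choices leaves every outcome unchanged.
Holding the reachable choices fixed and varying the unreachable ones freely already gives 3 × 2 × 2 = 12 equivalent strategies.
No other strategy reproduces this row, so those 12 are the full class: Out/W/r/H, Out/W/r/T, Out/W/q/H, Out/W/q/T, Out/U/r/H, Out/U/r/T, Out/U/q/H, Out/U/q/T, Out/D/r/H, Out/D/r/T, Out/D/q/H, Out/D/q/T.

12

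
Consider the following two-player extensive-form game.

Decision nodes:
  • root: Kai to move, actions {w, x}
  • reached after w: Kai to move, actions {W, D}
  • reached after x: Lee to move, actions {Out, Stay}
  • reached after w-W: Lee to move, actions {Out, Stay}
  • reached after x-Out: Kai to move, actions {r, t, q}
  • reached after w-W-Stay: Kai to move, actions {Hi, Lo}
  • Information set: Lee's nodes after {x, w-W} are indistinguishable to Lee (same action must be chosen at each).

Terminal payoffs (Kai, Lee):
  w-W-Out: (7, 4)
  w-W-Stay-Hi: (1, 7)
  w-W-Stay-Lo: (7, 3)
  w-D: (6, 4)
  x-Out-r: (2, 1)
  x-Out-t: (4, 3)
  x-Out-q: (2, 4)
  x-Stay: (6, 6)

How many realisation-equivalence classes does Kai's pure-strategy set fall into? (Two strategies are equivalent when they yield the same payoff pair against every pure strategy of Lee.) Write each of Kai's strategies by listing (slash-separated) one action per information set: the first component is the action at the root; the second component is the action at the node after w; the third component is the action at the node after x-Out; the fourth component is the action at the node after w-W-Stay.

6

Kai has 24 pure strategies: w/W/r/Hi, w/W/r/Lo, w/W/t/Hi, w/W/t/Lo, w/W/q/Hi, w/W/q/Lo, w/D/r/Hi, w/D/r/Lo, w/D/t/Hi, w/D/t/Lo, w/D/q/Hi, w/D/q/Lo, x/W/r/Hi, x/W/r/Lo, x/W/t/Hi, x/W/t/Lo, x/W/q/Hi, x/W/q/Lo, x/D/r/Hi, x/D/r/Lo, x/D/t/Hi, x/D/t/Lo, x/D/q/Hi, x/D/q/Lo. Columns: Out, Stay.
{w/W/r/Hi, w/W/t/Hi, w/W/q/Hi} → row (7,4) (1,7)
{w/W/r/Lo, w/W/t/Lo, w/W/q/Lo} → row (7,4) (7,3)
{w/D/r/Hi, w/D/r/Lo, w/D/t/Hi, w/D/t/Lo, w/D/q/Hi, w/D/q/Lo} → row (6,4) (6,4)
{x/W/r/Hi, x/W/r/Lo, x/D/r/Hi, x/D/r/Lo} → row (2,1) (6,6)
{x/W/t/Hi, x/W/t/Lo, x/D/t/Hi, x/D/t/Lo} → row (4,3) (6,6)
{x/W/q/Hi, x/W/q/Lo, x/D/q/Hi, x/D/q/Lo} → row (2,4) (6,6)
That's 6 distinct rows out of 24 strategies.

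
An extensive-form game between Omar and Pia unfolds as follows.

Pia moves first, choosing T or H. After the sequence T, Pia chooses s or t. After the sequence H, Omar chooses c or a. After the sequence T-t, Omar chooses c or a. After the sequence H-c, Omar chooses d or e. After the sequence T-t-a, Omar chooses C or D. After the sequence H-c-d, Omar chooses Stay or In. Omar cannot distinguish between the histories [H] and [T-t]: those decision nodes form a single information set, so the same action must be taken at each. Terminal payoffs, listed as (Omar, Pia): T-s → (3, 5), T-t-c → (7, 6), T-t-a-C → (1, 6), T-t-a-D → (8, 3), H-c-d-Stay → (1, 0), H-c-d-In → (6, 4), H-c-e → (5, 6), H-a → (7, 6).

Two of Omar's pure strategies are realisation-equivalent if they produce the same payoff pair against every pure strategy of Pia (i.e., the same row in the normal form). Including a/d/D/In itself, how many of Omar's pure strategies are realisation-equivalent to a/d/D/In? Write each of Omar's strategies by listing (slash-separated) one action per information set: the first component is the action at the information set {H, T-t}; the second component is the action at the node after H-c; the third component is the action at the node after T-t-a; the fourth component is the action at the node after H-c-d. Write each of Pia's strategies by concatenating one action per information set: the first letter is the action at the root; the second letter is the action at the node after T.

Row for a/d/D/In (columns Ts, Tt, Hs, Ht): (3,5) (8,3) (7,6) (7,6).
Under a/d/D/In, Omar's choice at the node after H-c and at the node after H-c-d can never be reached regardless of what Pia does, so varying those choices leaves every outcome unchanged.
Holding the reachable choices fixed and varying the unreachable ones freely already gives 2 × 2 = 4 equivalent strategies.
No other strategy reproduces this row, so those 4 are the full class: a/d/D/Stay, a/d/D/In, a/e/D/Stay, a/e/D/In.

4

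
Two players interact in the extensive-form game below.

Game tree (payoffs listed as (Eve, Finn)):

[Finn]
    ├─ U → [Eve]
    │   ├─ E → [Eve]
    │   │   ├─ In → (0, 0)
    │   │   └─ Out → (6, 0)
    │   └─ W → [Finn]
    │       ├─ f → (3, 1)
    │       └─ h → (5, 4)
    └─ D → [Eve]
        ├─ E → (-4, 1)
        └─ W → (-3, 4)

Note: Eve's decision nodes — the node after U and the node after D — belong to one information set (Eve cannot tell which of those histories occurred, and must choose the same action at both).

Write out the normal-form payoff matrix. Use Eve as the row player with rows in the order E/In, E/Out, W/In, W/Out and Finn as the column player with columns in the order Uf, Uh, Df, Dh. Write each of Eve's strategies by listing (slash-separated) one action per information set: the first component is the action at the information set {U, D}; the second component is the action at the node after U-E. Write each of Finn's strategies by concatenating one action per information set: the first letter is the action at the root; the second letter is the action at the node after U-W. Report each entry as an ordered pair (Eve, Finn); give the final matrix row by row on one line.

Row E/In: Uf→(0,0), Uh→(0,0), Df→(-4,1), Dh→(-4,1)
Row E/Out: Uf→(6,0), Uh→(6,0), Df→(-4,1), Dh→(-4,1)
Row W/In: Uf→(3,1), Uh→(5,4), Df→(-3,4), Dh→(-3,4)
Row W/Out: Uf→(3,1), Uh→(5,4), Df→(-3,4), Dh→(-3,4)

E/In: (0,0) (0,0) (-4,1) (-4,1) | E/Out: (6,0) (6,0) (-4,1) (-4,1) | W/In: (3,1) (5,4) (-3,4) (-3,4) | W/Out: (3,1) (5,4) (-3,4) (-3,4)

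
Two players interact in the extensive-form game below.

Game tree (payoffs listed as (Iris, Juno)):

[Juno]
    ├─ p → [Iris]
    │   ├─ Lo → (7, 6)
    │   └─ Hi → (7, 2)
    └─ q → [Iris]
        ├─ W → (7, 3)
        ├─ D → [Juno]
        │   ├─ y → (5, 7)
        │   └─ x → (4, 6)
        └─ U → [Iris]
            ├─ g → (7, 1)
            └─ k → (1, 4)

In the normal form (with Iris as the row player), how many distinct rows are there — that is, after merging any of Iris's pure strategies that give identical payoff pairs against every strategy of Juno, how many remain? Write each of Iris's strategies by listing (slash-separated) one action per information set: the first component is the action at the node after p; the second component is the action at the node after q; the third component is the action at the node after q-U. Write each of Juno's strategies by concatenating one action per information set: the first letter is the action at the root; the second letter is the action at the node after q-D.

8

Iris has 12 pure strategies: Lo/W/g, Lo/W/k, Lo/D/g, Lo/D/k, Lo/U/g, Lo/U/k, Hi/W/g, Hi/W/k, Hi/D/g, Hi/D/k, Hi/U/g, Hi/U/k. Columns: py, px, qy, qx.
{Lo/W/g, Lo/W/k} → row (7,6) (7,6) (7,3) (7,3)
{Lo/D/g, Lo/D/k} → row (7,6) (7,6) (5,7) (4,6)
{Lo/U/g} → row (7,6) (7,6) (7,1) (7,1)
{Lo/U/k} → row (7,6) (7,6) (1,4) (1,4)
{Hi/W/g, Hi/W/k} → row (7,2) (7,2) (7,3) (7,3)
{Hi/D/g, Hi/D/k} → row (7,2) (7,2) (5,7) (4,6)
{Hi/U/g} → row (7,2) (7,2) (7,1) (7,1)
{Hi/U/k} → row (7,2) (7,2) (1,4) (1,4)
That's 8 distinct rows out of 12 strategies.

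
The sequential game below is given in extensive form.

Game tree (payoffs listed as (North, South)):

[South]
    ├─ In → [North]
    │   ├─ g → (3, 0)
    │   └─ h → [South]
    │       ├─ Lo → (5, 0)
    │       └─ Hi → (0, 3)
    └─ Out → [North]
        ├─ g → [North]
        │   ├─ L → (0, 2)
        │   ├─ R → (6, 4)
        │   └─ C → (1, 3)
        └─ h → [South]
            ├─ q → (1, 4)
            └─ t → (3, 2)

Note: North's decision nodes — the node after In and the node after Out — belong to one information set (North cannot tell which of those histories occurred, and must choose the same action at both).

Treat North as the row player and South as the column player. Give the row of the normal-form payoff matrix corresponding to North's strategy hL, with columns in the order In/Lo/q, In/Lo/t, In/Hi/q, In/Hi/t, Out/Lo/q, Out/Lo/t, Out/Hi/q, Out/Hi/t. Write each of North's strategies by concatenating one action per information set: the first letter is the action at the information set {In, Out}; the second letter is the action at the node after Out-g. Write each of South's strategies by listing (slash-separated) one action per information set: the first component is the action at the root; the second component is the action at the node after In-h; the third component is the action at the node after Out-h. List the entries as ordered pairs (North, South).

vs In/Lo/q: South plays In → North plays h at [In] → South plays Lo at [In-h] → (5, 0)
vs In/Lo/t: South plays In → North plays h at [In] → South plays Lo at [In-h] → (5, 0)
vs In/Hi/q: South plays In → North plays h at [In] → South plays Hi at [In-h] → (0, 3)
vs In/Hi/t: South plays In → North plays h at [In] → South plays Hi at [In-h] → (0, 3)
vs Out/Lo/q: South plays Out → North plays h at [Out] → South plays q at [Out-h] → (1, 4)
vs Out/Lo/t: South plays Out → North plays h at [Out] → South plays t at [Out-h] → (3, 2)
vs Out/Hi/q: South plays Out → North plays h at [Out] → South plays q at [Out-h] → (1, 4)
vs Out/Hi/t: South plays Out → North plays h at [Out] → South plays t at [Out-h] → (3, 2)

(5,0) (5,0) (0,3) (0,3) (1,4) (3,2) (1,4) (3,2)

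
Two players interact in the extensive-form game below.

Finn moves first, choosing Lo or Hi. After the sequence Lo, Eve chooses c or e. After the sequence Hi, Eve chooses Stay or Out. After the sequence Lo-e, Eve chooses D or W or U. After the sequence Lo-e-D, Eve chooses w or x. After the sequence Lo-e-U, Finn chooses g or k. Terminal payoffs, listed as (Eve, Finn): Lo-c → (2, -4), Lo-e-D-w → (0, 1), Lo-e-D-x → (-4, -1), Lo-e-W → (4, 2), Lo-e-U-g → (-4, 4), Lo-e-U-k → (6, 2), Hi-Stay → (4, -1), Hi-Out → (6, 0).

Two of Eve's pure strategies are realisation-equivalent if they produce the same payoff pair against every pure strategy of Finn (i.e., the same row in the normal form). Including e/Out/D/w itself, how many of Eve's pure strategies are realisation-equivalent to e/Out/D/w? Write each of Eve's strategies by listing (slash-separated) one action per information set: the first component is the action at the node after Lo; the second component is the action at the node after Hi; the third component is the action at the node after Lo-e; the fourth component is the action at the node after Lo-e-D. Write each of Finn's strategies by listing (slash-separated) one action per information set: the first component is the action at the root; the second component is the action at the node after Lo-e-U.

1

Row for e/Out/D/w (columns Lo/g, Lo/k, Hi/g, Hi/k): (0,1) (0,1) (6,0) (6,0).
Every one of Eve's information sets is on the play path for some reply by Finn when Eve follows e/Out/D/w.
Changing the action at any of them therefore changes at least one column, so only e/Out/D/w itself gives this row.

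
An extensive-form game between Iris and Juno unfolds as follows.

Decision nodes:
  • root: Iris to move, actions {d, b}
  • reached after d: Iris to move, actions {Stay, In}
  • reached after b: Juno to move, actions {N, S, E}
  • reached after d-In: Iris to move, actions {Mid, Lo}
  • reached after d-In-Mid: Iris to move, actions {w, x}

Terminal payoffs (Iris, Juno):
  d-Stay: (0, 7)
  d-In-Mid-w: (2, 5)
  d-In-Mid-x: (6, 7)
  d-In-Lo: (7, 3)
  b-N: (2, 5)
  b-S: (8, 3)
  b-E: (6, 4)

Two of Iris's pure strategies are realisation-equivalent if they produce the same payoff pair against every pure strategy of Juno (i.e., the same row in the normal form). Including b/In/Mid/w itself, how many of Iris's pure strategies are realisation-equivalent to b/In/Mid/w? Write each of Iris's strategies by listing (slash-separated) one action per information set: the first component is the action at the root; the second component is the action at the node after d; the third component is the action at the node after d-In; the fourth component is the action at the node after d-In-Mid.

8

Row for b/In/Mid/w (columns N, S, E): (2,5) (8,3) (6,4).
Under b/In/Mid/w, Iris's choice at the node after d and at the node after d-In and at the node after d-In-Mid can never be reached regardless of what Juno does, so varying those choices leaves every outcome unchanged.
Holding the reachable choices fixed and varying the unreachable ones freely already gives 2 × 2 × 2 = 8 equivalent strategies.
No other strategy reproduces this row, so those 8 are the full class: b/Stay/Mid/w, b/Stay/Mid/x, b/Stay/Lo/w, b/Stay/Lo/x, b/In/Mid/w, b/In/Mid/x, b/In/Lo/w, b/In/Lo/x.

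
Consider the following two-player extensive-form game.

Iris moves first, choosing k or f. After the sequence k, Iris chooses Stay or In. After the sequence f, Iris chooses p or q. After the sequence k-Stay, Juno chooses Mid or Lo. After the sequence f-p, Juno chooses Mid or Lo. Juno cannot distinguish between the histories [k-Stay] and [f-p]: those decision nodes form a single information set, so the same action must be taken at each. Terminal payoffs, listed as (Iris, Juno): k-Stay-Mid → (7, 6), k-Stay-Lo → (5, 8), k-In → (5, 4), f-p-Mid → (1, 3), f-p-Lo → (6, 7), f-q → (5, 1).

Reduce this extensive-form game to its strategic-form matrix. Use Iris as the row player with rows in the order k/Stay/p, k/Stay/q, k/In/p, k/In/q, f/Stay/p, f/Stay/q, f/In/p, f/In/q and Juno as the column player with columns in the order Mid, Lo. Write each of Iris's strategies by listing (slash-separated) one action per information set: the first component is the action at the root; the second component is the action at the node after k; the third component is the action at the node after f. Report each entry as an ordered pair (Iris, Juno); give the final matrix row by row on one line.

k/Stay/p: (7,6) (5,8) | k/Stay/q: (7,6) (5,8) | k/In/p: (5,4) (5,4) | k/In/q: (5,4) (5,4) | f/Stay/p: (1,3) (6,7) | f/Stay/q: (5,1) (5,1) | f/In/p: (1,3) (6,7) | f/In/q: (5,1) (5,1)

              Mid       Lo
k/Stay/p    (7,6)    (5,8)
k/Stay/q    (7,6)    (5,8)
  k/In/p    (5,4)    (5,4)
  k/In/q    (5,4)    (5,4)
f/Stay/p    (1,3)    (6,7)
f/Stay/q    (5,1)    (5,1)
  f/In/p    (1,3)    (6,7)
  f/In/q    (5,1)    (5,1)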